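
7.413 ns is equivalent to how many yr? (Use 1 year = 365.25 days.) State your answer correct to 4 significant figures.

2.349 × 10^-16 yr

1 ns = 3.16881 × 10^-17 years.
7.413 × 3.16881 × 10^-17 ≈ 2.349 × 10^-16 yr.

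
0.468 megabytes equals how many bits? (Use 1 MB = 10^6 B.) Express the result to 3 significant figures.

3.74e+6 bits

1 MB = 8.00000e+6 bit.
Then 0.468 × 8.00000e+6 ≈ 3.74e+6 bit.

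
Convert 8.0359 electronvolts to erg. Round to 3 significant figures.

1.29 × 10^-11 erg

1 eV = 1.60218 × 10^-12 erg.
Thus 8.0359 × 1.60218 × 10^-12 ≈ 1.29 × 10^-11 erg.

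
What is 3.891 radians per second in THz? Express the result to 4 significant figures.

6.193 × 10^-13 terahertz

1 radian per second = 1.59155 × 10^-13 THz.
3.891 × 1.59155 × 10^-13 ≈ 6.193 × 10^-13 THz.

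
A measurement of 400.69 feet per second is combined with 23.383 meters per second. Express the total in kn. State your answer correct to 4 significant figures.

282.9 kn

400.69 ft/s = 237.402 kn and 23.383 m/s = 45.4529 kn.
237.402 + 45.4529 ≈ 282.9 kn.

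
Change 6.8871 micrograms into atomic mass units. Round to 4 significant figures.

1 μg = 6.02214 × 10^17 atomic mass units.
Then 6.8871 × 6.02214 × 10^17 ≈ 4.148 × 10^18 u.

4.148 × 10^18 atomic mass units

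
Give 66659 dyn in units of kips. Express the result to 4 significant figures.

0.0001499 kip

1 dyne = 2.24809e-9 kip.
Then 66659 × 2.24809e-9 ≈ 0.0001499 kip.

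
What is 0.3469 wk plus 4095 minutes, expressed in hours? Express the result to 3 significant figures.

0.3469 wk = 58.2792 h and 4095 min = 68.2500 h.
58.2792 + 68.2500 ≈ 127 h.

127 hours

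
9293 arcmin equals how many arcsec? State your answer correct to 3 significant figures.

1 arcminute = 60.0000 arcsec.
So 9293 × 60.0000 ≈ 558000 arcsec.

558000 arcsec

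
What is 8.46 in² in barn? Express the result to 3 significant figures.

1 in² = 6.45160e+24 barn.
So 8.46 × 6.45160e+24 ≈ 5.46e+25 barn.

5.46e+25 barns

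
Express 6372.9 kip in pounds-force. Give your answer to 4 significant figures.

6.373e+6 pounds-force

1 kip = 1000.00 pounds-force.
Then 6372.9 × 1000.00 ≈ 6.373e+6 lbf.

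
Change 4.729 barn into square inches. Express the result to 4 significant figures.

1 barn = 1.55000 × 10^-25 in².
So 4.729 × 1.55000 × 10^-25 ≈ 7.330 × 10^-25 in².

7.330 × 10^-25 square inches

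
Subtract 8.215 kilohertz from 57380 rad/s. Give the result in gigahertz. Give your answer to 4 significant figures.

9.173 × 10^-7 gigahertz

57380 rad/s = 9.13231 × 10^-6 GHz and 8.215 kHz = 8.21500 × 10^-6 GHz.
9.13231 × 10^-6 − 8.21500 × 10^-6 ≈ 9.173 × 10^-7 GHz.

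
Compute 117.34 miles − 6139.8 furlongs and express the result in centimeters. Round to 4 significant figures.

117.34 mi = 1.88840 × 10^7 cm and 6139.8 furlong = 1.23513 × 10^8 cm.
1.88840 × 10^7 − 1.23513 × 10^8 ≈ -1.046 × 10^8 cm.

-1.046 × 10^8 cm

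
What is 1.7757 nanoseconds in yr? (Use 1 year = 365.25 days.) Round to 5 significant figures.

5.6269e-17 yr

1 ns = 3.16881e-17 years.
Thus 1.7757 × 3.16881e-17 ≈ 5.6269e-17 yr.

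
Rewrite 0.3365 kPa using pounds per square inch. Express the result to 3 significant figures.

1 kPa = 0.145038 pounds per square inch.
So 0.3365 × 0.145038 ≈ 0.0488 psi.

0.0488 pounds per square inch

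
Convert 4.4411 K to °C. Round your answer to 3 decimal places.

K = °C + 273.15.
Applying the formula gives -268.709 °C.

-268.709 °C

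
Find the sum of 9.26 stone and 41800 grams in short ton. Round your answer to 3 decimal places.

9.26 st = 0.0648200 short ton and 41800 g = 0.0460766 short ton.
0.0648200 + 0.0460766 ≈ 0.111 short ton.

0.111 short tons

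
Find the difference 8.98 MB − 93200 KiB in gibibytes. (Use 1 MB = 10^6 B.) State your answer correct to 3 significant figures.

-0.0805 gibibytes

8.98 MB = 0.00836328 GiB and 93200 KiB = 0.0888824 GiB.
0.00836328 − 0.0888824 ≈ -0.0805 GiB.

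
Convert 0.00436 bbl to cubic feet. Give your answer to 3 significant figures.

0.0245 cubic feet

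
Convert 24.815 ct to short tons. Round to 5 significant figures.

1 carat = 2.20462 × 10^-7 short ton.
Then 24.815 × 2.20462 × 10^-7 ≈ 5.4708 × 10^-6 short ton.

5.4708 × 10^-6 short ton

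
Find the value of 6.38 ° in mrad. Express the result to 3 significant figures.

111 milliradians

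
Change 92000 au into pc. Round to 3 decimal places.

1 astronomical unit = 4.84814e-6 pc.
92000 × 4.84814e-6 ≈ 0.446 pc.

0.446 pc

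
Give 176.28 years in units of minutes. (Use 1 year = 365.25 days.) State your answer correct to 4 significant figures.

1 year = 525960 min.
176.28 × 525960 ≈ 9.272 × 10^7 min.

9.272 × 10^7 min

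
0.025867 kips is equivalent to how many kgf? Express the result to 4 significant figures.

1 kip = 453.592 kilograms-force.
Thus 0.025867 × 453.592 ≈ 11.73 kgf.

11.73 kilograms-force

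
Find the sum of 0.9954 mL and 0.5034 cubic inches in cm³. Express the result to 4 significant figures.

9.245 cm³

0.9954 mL = 0.995400 cm³ and 0.5034 in³ = 8.24925 cm³.
0.995400 + 8.24925 ≈ 9.245 cm³.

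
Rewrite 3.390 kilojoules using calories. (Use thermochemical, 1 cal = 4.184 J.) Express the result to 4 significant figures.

1 kilojoule = 239.006 cal.
Thus 3.390 × 239.006 ≈ 810.2 cal.

810.2 calories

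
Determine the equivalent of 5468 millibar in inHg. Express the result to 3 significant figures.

1 millibar = 0.0295300 inches of mercury.
So 5468 × 0.0295300 ≈ 161 inHg.

161 inches of mercury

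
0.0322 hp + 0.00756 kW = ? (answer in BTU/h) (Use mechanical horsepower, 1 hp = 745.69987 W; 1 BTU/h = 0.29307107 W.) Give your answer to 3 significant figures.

108 BTU per hour

0.0322 hp = 81.9308 BTU/h and 0.00756 kW = 25.7958 BTU/h.
81.9308 + 25.7958 ≈ 108 BTU/h.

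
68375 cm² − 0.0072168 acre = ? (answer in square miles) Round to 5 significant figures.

-8.6363e-6 mi²

68375 cm² = 2.639974e-6 mi² and 0.0072168 acre = 1.127625e-5 mi².
2.639974e-6 − 1.127625e-5 ≈ -8.6363e-6 mi².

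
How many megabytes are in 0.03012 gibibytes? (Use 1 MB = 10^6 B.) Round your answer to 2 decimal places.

32.34 MB

1 gibibyte = 1073.74 megabytes.
So 0.03012 × 1073.74 ≈ 32.34 MB.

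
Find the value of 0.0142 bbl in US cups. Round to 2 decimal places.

9.54 US cups

1 oil barrel = 672.000 US cups.
0.0142 × 672.000 ≈ 9.54 US cup.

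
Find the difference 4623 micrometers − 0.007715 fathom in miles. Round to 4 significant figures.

-5.894e-6 mi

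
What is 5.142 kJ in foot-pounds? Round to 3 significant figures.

1 kJ = 737.562 foot-pounds.
Thus 5.142 × 737.562 ≈ 3790 ft·lbf.

3790 ft·lbf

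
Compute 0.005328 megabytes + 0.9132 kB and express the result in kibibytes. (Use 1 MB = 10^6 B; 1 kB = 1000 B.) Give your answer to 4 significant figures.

6.095 KiB

0.005328 MB = 5.203125 KiB and 0.9132 kB = 0.8917969 KiB.
5.203125 + 0.8917969 ≈ 6.095 KiB.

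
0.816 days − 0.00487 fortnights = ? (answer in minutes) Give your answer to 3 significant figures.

0.816 d = 1175.04 min and 0.00487 fortnight = 98.1792 min.
1175.04 − 98.1792 ≈ 1080 min.

1080 minutes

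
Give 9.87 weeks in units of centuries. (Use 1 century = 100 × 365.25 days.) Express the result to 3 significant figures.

0.00189 centuries

1 week = 0.000191650 century.
Then 9.87 × 0.000191650 ≈ 0.00189 century.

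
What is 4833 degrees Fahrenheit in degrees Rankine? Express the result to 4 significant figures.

5293 degrees Rankine

°R = °F + 459.67.
Applying the formula gives 5293 °R.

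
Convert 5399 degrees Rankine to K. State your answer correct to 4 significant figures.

°R = K × 9/5.
Applying the formula gives 2999 K.

2999 K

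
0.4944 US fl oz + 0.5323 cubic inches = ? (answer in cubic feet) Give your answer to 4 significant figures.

0.0008244 ft³

0.4944 US fl oz = 0.000516341 ft³ and 0.5323 in³ = 0.000308044 ft³.
0.000516341 + 0.000308044 ≈ 0.0008244 ft³.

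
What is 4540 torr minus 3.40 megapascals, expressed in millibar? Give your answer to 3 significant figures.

-27900 mbar

4540 torr = 6052.84 mbar and 3.40 MPa = 34000.0 mbar.
6052.84 − 34000.0 ≈ -27900 mbar.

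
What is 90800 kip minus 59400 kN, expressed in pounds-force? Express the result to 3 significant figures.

90800 kip = 9.08000 × 10^7 lbf and 59400 kN = 1.33537 × 10^7 lbf.
9.08000 × 10^7 − 1.33537 × 10^7 ≈ 7.74 × 10^7 lbf.

7.74 × 10^7 lbf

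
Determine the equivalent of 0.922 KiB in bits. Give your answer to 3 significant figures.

1 kibibyte = 8192.00 bits.
0.922 × 8192.00 ≈ 7550 bit.

7550 bits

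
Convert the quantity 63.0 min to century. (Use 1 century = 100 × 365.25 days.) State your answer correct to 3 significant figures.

1.20 × 10^-6 century

1 minute = 1.90129 × 10^-8 century.
Thus 63.0 × 1.90129 × 10^-8 ≈ 1.20 × 10^-6 century.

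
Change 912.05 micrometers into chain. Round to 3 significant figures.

1 μm = 4.97097e-8 chain.
912.05 × 4.97097e-8 ≈ 4.53e-5 chain.

4.53e-5 chain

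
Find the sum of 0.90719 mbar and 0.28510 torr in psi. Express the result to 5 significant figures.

0.018671 psi

0.90719 mbar = 0.0131577 psi and 0.28510 torr = 0.00551291 psi.
0.0131577 + 0.00551291 ≈ 0.018671 psi.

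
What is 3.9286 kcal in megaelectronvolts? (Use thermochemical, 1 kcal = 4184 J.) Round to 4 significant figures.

1.026 × 10^17 MeV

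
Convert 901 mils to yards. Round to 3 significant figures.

0.0250 yards

1 mil = 2.77778 × 10^-5 yards.
901 × 2.77778 × 10^-5 ≈ 0.0250 yd.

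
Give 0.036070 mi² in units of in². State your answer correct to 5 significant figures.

1.4480 × 10^8 in²

1 square mile = 4.01449 × 10^9 square inches.
0.036070 × 4.01449 × 10^9 ≈ 1.4480 × 10^8 in².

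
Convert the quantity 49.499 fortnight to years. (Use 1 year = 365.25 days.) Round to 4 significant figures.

1 fortnight = 0.0383299 yr.
Then 49.499 × 0.0383299 ≈ 1.897 yr.

1.897 years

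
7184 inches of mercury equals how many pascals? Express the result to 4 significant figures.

1 inch of mercury = 3386.39 pascals.
So 7184 × 3386.39 ≈ 2.433e+7 Pa.

2.433e+7 Pa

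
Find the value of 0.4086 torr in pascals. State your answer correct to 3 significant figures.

1 torr = 133.322 Pa.
Thus 0.4086 × 133.322 ≈ 54.5 Pa.

54.5 pascals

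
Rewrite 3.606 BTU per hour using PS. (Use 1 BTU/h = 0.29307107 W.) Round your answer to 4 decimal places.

1 BTU per hour = 0.000398466 PS.
3.606 × 0.000398466 ≈ 0.0014 PS.

0.0014 metric horsepower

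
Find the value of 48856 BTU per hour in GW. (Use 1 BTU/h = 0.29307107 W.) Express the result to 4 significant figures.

1.432e-5 GW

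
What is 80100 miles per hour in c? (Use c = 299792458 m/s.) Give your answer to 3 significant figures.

1 mile per hour = 1.49116e-9 c.
80100 × 1.49116e-9 ≈ 0.000119 c.

0.000119 times the speed of light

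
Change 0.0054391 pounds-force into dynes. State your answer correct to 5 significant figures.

1 pound-force = 444822 dynes.
0.0054391 × 444822 ≈ 2419.4 dyn.

2419.4 dyn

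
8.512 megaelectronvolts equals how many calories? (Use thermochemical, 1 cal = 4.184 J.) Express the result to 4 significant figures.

3.259e-13 calories

1 MeV = 3.82929e-14 cal.
So 8.512 × 3.82929e-14 ≈ 3.259e-13 cal.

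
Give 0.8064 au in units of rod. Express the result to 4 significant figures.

2.399e+10 rods

1 au = 2.97459e+10 rod.
Then 0.8064 × 2.97459e+10 ≈ 2.399e+10 rod.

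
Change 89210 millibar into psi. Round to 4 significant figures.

1294 psi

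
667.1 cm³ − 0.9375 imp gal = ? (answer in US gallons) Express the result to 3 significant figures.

667.1 cm³ = 0.176229 US gal and 0.9375 imp gal = 1.12589 US gal.
0.176229 − 1.12589 ≈ -0.950 US gal.

-0.950 US gallons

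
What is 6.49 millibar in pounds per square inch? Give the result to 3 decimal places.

0.094 pounds per square inch

1 millibar = 0.0145038 pounds per square inch.
Then 6.49 × 0.0145038 ≈ 0.094 psi.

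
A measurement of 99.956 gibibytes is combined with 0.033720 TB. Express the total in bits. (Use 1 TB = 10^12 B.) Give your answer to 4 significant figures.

1.128 × 10^12 bit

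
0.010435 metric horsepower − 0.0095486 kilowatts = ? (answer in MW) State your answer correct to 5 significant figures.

0.010435 PS = 7.67493e-6 MW and 0.0095486 kW = 9.54860e-6 MW.
7.67493e-6 − 9.54860e-6 ≈ -1.8737e-6 MW.

-1.8737e-6 megawatts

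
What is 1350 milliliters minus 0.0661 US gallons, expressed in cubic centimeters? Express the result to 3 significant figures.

1350 mL = 1350.00 cm³ and 0.0661 US gal = 250.216 cm³.
1350.00 − 250.216 ≈ 1100 cm³.

1100 cm³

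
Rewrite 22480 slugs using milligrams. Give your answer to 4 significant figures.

1 slug = 1.45939 × 10^7 milligrams.
Then 22480 × 1.45939 × 10^7 ≈ 3.281 × 10^11 mg.

3.281 × 10^11 milligrams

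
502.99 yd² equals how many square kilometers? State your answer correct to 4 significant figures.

0.0004206 square kilometers

1 yd² = 8.36127 × 10^-7 km².
Then 502.99 × 8.36127 × 10^-7 ≈ 0.0004206 km².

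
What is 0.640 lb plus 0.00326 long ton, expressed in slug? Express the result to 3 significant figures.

0.247 slugs

0.640 lb = 0.0198918 slug and 0.00326 long ton = 0.226966 slug.
0.0198918 + 0.226966 ≈ 0.247 slug.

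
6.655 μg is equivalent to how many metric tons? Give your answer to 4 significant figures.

6.655e-12 metric tons

1 μg = 1.00000e-12 metric tons.
Then 6.655 × 1.00000e-12 ≈ 6.655e-12 t.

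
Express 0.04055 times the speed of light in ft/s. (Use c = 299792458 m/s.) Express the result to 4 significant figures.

3.988e+7 feet per second

1 c = 9.83571e+8 ft/s.
0.04055 × 9.83571e+8 ≈ 3.988e+7 ft/s.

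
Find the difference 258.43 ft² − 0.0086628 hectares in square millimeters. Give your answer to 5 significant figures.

-6.2619 × 10^7 square millimeters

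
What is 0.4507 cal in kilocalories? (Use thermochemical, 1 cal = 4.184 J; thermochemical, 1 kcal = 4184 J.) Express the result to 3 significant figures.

0.000451 kilocalories

1 cal = 0.00100000 kcal.
So 0.4507 × 0.00100000 ≈ 0.000451 kcal.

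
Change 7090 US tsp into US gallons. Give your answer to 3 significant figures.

9.23 US gal

1 US tsp = 0.00130208 US gal.
So 7090 × 0.00130208 ≈ 9.23 US gal.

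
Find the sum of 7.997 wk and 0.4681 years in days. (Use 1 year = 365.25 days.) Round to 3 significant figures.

227 days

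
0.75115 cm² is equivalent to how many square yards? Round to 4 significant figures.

1 square centimeter = 0.000119599 square yards.
So 0.75115 × 0.000119599 ≈ 8.984 × 10^-5 yd².

8.984 × 10^-5 yd²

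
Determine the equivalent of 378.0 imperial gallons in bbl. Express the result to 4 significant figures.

10.81 oil barrels

1 imp gal = 0.0285940 bbl.
Then 378.0 × 0.0285940 ≈ 10.81 bbl.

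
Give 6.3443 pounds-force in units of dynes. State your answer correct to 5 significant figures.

1 pound-force = 444822 dynes.
Then 6.3443 × 444822 ≈ 2.8221 × 10^6 dyn.

2.8221 × 10^6 dyn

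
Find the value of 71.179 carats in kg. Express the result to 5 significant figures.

1 carat = 0.000200000 kilograms.
Thus 71.179 × 0.000200000 ≈ 0.014236 kg.

0.014236 kg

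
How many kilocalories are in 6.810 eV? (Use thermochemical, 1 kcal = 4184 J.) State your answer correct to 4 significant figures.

2.608e-22 kilocalories

1 electronvolt = 3.82929e-23 kilocalories.
So 6.810 × 3.82929e-23 ≈ 2.608e-22 kcal.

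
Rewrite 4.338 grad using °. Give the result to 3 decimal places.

1 grad = 0.900000 °.
Thus 4.338 × 0.900000 ≈ 3.904 °.

3.904 °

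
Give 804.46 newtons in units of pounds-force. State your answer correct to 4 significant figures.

180.8 lbf

1 N = 0.224809 lbf.
So 804.46 × 0.224809 ≈ 180.8 lbf.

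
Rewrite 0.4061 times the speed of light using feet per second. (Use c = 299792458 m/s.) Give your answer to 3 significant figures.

3.99e+8 feet per second

1 speed of light = 9.83571e+8 ft/s.
0.4061 × 9.83571e+8 ≈ 3.99e+8 ft/s.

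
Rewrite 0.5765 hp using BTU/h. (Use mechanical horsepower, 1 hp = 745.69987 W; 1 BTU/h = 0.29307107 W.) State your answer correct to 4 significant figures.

1 horsepower = 2544.43 BTU/h.
Then 0.5765 × 2544.43 ≈ 1467 BTU/h.

1467 BTU per hour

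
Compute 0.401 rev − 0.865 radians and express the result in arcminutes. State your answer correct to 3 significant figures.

5690 arcminutes

0.401 rev = 8661.60 arcmin and 0.865 rad = 2973.65 arcmin.
8661.60 − 2973.65 ≈ 5690 arcmin.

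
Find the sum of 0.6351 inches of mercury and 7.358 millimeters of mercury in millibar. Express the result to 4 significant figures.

0.6351 inHg = 21.5070 mbar and 7.358 mmHg = 9.80986 mbar.
21.5070 + 9.80986 ≈ 31.32 mbar.

31.32 mbar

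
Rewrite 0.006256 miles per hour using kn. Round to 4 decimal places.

1 mph = 0.868976 knots.
Then 0.006256 × 0.868976 ≈ 0.0054 kn.

0.0054 knots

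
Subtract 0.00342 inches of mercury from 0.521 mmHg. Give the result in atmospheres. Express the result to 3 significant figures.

0.521 mmHg = 0.000685526 atm and 0.00342 inHg = 0.000114300 atm.
0.000685526 − 0.000114300 ≈ 0.000571 atm.

0.000571 atm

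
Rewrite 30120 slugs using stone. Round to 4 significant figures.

69220 st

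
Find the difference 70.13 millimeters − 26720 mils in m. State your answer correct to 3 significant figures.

70.13 mm = 0.0701300 m and 26720 mil = 0.678688 m.
0.0701300 − 0.678688 ≈ -0.609 m.

-0.609 m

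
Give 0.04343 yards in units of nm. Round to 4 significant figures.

3.971e+7 nm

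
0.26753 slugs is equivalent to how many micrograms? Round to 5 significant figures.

1 slug = 1.45939e+10 μg.
So 0.26753 × 1.45939e+10 ≈ 3.9043e+9 μg.

3.9043e+9 μg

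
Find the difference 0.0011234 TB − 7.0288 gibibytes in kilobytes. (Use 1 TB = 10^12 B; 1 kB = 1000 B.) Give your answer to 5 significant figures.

0.0011234 TB = 1.12340e+6 kB and 7.0288 GiB = 7.54712e+6 kB.
1.12340e+6 − 7.54712e+6 ≈ -6.4237e+6 kB.

-6.4237e+6 kB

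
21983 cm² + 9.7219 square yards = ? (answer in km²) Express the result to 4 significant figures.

1.033 × 10^-5 square kilometers

21983 cm² = 2.19830 × 10^-6 km² and 9.7219 yd² = 8.12875 × 10^-6 km².
2.19830 × 10^-6 + 8.12875 × 10^-6 ≈ 1.033 × 10^-5 km².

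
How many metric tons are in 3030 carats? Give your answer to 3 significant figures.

0.000606 metric tons

1 ct = 2.00000 × 10^-7 t.
3030 × 2.00000 × 10^-7 ≈ 0.000606 t.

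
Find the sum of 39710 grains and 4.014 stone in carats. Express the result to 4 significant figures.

39710 gr = 12865.8 ct and 4.014 st = 127450 ct.
12865.8 + 127450 ≈ 140300 ct.

140300 ct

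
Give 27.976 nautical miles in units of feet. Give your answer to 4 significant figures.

170000 ft

1 nautical mile = 6076.12 ft.
So 27.976 × 6076.12 ≈ 170000 ft.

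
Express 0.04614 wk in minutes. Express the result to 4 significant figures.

465.1 minutes

1 wk = 10080.0 min.
0.04614 × 10080.0 ≈ 465.1 min.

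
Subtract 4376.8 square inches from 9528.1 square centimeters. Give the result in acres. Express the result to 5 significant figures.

9528.1 cm² = 0.000235444 acre and 4376.8 in² = 0.000697760 acre.
0.000235444 − 0.000697760 ≈ -0.00046232 acre.

-0.00046232 acre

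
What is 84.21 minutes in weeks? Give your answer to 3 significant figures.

0.00835 weeks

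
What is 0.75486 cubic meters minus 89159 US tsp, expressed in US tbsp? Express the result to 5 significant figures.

21330 US tablespoons

0.75486 m³ = 51049.7 US tbsp and 89159 US tsp = 29719.7 US tbsp.
51049.7 − 29719.7 ≈ 21330 US tbsp.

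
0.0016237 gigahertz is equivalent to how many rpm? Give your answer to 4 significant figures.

9.742 × 10^7 rpm

1 gigahertz = 6.00000 × 10^10 rpm.
So 0.0016237 × 6.00000 × 10^10 ≈ 9.742 × 10^7 rpm.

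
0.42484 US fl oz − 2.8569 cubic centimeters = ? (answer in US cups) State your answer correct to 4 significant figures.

0.42484 US fl oz = 0.0531050 US cup and 2.8569 cm³ = 0.0120754 US cup.
0.0531050 − 0.0120754 ≈ 0.04103 US cup.

0.04103 US cup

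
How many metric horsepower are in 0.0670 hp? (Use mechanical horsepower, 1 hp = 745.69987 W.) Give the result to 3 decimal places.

1 horsepower = 1.01387 PS.
Then 0.0670 × 1.01387 ≈ 0.068 PS.

0.068 metric horsepower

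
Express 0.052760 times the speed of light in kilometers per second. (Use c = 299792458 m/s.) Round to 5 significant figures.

1 speed of light = 299792 km/s.
So 0.052760 × 299792 ≈ 15817 km/s.

15817 km/s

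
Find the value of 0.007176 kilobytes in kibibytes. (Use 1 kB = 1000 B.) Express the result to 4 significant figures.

1 kilobyte = 0.9765625 KiB.
Thus 0.007176 × 0.9765625 ≈ 0.007008 KiB.

0.007008 kibibytes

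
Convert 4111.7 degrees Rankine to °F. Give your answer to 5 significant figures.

°R = °F + 459.67.
Applying the formula gives 3652.0 °F.

3652.0 degrees Fahrenheit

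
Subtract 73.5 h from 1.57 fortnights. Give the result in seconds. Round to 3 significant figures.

1.63 × 10^6 s

1.57 fortnight = 1.89907 × 10^6 s and 73.5 h = 264600 s.
1.89907 × 10^6 − 264600 ≈ 1.63 × 10^6 s.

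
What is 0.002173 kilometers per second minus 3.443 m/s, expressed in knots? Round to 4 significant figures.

0.002173 km/s = 4.22397 kn and 3.443 m/s = 6.69266 kn.
4.22397 − 6.69266 ≈ -2.469 kn.

-2.469 kn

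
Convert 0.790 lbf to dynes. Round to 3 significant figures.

1 lbf = 444822 dyn.
Thus 0.790 × 444822 ≈ 351000 dyn.

351000 dynes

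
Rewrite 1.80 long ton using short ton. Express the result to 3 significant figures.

1 long ton = 1.12000 short ton.
Thus 1.80 × 1.12000 ≈ 2.02 short ton.

2.02 short ton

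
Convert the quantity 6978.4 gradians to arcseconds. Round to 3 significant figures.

1 grad = 3240.00 arcsec.
Then 6978.4 × 3240.00 ≈ 2.26e+7 arcsec.

2.26e+7 arcsec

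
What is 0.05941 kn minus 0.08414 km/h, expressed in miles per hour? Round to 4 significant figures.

0.01609 mph

0.05941 kn = 0.0683678 mph and 0.08414 km/h = 0.0522822 mph.
0.0683678 − 0.0522822 ≈ 0.01609 mph.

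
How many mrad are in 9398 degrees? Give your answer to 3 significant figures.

164000 mrad

1 ° = 17.4533 mrad.
So 9398 × 17.4533 ≈ 164000 mrad.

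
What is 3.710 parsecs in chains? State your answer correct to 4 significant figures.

1 parsec = 1.53388e+15 chain.
Then 3.710 × 1.53388e+15 ≈ 5.691e+15 chain.

5.691e+15 chain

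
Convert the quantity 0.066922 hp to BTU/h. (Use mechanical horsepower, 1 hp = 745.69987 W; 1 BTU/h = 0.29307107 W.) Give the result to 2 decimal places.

1 horsepower = 2544.43 BTU per hour.
Then 0.066922 × 2544.43 ≈ 170.28 BTU/h.

170.28 BTU per hour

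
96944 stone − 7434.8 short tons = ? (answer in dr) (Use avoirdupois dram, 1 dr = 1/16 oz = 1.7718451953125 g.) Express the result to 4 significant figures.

-3.459 × 10^9 dr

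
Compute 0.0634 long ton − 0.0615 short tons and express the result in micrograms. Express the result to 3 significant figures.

8.63e+9 micrograms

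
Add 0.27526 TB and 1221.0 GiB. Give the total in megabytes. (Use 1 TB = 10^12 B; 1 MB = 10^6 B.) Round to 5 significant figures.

1.5863 × 10^6 megabytes

0.27526 TB = 275260 MB and 1221.0 GiB = 1.31104 × 10^6 MB.
275260 + 1.31104 × 10^6 ≈ 1.5863 × 10^6 MB.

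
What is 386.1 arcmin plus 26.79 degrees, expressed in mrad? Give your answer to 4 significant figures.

386.1 arcmin = 112.312 mrad and 26.79 ° = 467.574 mrad.
112.312 + 467.574 ≈ 579.9 mrad.

579.9 milliradians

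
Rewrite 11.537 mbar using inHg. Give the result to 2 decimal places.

0.34 inches of mercury

1 millibar = 0.0295300 inHg.
11.537 × 0.0295300 ≈ 0.34 inHg.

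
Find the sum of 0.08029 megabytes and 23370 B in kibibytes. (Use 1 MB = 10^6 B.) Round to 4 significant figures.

101.2 kibibytes

0.08029 MB = 78.4082 KiB and 23370 B = 22.8223 KiB.
78.4082 + 22.8223 ≈ 101.2 KiB.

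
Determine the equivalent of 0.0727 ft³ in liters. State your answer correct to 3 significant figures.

1 cubic foot = 28.3168 L.
0.0727 × 28.3168 ≈ 2.06 L.

2.06 liters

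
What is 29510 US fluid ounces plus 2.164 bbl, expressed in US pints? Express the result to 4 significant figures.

2571 US pints

29510 US fl oz = 1844.375 US pt and 2.164 bbl = 727.1040 US pt.
1844.375 + 727.1040 ≈ 2571 US pt.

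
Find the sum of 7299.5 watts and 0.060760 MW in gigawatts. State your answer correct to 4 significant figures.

6.806e-5 GW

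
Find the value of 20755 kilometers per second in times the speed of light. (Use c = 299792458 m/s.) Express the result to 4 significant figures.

0.06923 c

1 kilometer per second = 3.33564 × 10^-6 c.
Then 20755 × 3.33564 × 10^-6 ≈ 0.06923 c.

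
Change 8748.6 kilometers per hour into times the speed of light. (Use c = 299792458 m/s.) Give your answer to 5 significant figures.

8.1062 × 10^-6 c

1 kilometer per hour = 9.26567 × 10^-10 c.
8748.6 × 9.26567 × 10^-10 ≈ 8.1062 × 10^-6 c.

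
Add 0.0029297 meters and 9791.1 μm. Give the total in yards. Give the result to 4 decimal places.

0.0139 yd

0.0029297 m = 0.00320396 yd and 9791.1 μm = 0.0107077 yd.
0.00320396 + 0.0107077 ≈ 0.0139 yd.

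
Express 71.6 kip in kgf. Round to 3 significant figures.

32500 kilograms-force

1 kip = 453.592 kilograms-force.
So 71.6 × 453.592 ≈ 32500 kgf.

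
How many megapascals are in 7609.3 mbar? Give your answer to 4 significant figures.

0.7609 MPa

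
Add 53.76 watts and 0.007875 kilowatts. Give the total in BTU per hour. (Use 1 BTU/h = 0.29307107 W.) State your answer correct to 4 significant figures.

210.3 BTU per hour

53.76 W = 183.437 BTU/h and 0.007875 kW = 26.8706 BTU/h.
183.437 + 26.8706 ≈ 210.3 BTU/h.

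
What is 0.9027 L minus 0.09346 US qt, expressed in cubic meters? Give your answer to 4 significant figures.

0.9027 L = 0.000902700 m³ and 0.09346 US qt = 8.84461 × 10^-5 m³.
0.000902700 − 8.84461 × 10^-5 ≈ 0.0008143 m³.

0.0008143 m³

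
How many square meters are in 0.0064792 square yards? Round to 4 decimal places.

0.0054 m²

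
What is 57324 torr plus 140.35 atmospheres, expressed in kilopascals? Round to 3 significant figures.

57324 torr = 7642.57 kPa and 140.35 atm = 14221.0 kPa.
7642.57 + 14221.0 ≈ 21900 kPa.

21900 kPa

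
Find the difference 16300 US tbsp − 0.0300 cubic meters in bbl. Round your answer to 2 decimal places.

16300 US tbsp = 1.51600 bbl and 0.0300 m³ = 0.188694 bbl.
1.51600 − 0.188694 ≈ 1.33 bbl.

1.33 bbl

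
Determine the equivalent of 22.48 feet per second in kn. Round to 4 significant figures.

1 foot per second = 0.592484 kn.
22.48 × 0.592484 ≈ 13.32 kn.

13.32 knots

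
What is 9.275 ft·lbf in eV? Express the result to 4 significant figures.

7.849 × 10^19 electronvolts

1 ft·lbf = 8.46235 × 10^18 eV.
Thus 9.275 × 8.46235 × 10^18 ≈ 7.849 × 10^19 eV.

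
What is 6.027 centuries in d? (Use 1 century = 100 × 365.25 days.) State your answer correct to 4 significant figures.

220100 days

1 century = 36525.0 d.
Then 6.027 × 36525.0 ≈ 220100 d.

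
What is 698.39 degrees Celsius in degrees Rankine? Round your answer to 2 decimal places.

1748.77 °R

°R = (°C + 273.15) × 9/5.
Applying the formula gives 1748.77 °R.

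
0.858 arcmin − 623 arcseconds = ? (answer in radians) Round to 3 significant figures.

-0.00277 radians

0.858 arcmin = 0.000249582 rad and 623 arcsec = 0.00302039 rad.
0.000249582 − 0.00302039 ≈ -0.00277 rad.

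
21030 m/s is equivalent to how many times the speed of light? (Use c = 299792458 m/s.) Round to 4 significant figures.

1 meter per second = 3.33564e-9 c.
Thus 21030 × 3.33564e-9 ≈ 7.015e-5 c.

7.015e-5 times the speed of light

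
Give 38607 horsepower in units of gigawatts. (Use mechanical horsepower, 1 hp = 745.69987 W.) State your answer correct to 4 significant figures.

0.02879 gigawatts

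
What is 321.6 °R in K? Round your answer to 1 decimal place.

178.7 kelvins

°R = K × 9/5.
Applying the formula gives 178.7 K.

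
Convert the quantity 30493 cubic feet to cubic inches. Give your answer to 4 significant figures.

5.269e+7 cubic inches

1 ft³ = 1728.00 in³.
30493 × 1728.00 ≈ 5.269e+7 in³.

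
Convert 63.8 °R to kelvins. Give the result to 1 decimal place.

°R = K × 9/5.
Applying the formula gives 35.4 K.

35.4 K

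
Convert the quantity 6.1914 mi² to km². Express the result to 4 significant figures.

16.04 km²

1 mi² = 2.58999 square kilometers.
So 6.1914 × 2.58999 ≈ 16.04 km².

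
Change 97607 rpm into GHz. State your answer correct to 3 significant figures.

1.63e-6 gigahertz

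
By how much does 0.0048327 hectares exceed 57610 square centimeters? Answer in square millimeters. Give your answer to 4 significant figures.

4.257e+7 square millimeters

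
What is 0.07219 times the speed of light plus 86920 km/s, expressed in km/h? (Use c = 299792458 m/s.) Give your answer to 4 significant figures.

0.07219 c = 7.79113 × 10^7 km/h and 86920 km/s = 3.12912 × 10^8 km/h.
7.79113 × 10^7 + 3.12912 × 10^8 ≈ 3.908 × 10^8 km/h.

3.908 × 10^8 km/h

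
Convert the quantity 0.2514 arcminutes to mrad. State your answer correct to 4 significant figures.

0.07313 milliradians

1 arcminute = 0.290888 mrad.
Then 0.2514 × 0.290888 ≈ 0.07313 mrad.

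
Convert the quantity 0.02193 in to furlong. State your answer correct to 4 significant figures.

2.769e-6 furlongs

1 inch = 0.000126263 furlong.
Thus 0.02193 × 0.000126263 ≈ 2.769e-6 furlong.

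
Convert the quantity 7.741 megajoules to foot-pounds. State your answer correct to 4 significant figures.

5.709e+6 foot-pounds

1 MJ = 737562 ft·lbf.
7.741 × 737562 ≈ 5.709e+6 ft·lbf.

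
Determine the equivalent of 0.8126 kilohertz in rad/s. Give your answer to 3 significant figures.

5110 radians per second

1 kilohertz = 6283.19 radians per second.
0.8126 × 6283.19 ≈ 5110 rad/s.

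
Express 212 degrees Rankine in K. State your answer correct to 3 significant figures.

°R = K × 9/5.
Applying the formula gives 118 K.

118 K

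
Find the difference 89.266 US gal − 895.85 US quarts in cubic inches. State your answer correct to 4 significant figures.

-31110 in³

89.266 US gal = 20620.4 in³ and 895.85 US qt = 51735.3 in³.
20620.4 − 51735.3 ≈ -31110 in³.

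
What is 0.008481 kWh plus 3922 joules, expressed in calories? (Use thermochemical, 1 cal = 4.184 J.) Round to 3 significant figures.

8230 cal

0.008481 kWh = 7297.23 cal and 3922 J = 937.380 cal.
7297.23 + 937.380 ≈ 8230 cal.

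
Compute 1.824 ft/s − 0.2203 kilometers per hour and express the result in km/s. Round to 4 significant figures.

0.0004948 km/s

1.824 ft/s = 0.000555955 km/s and 0.2203 km/h = 6.11944 × 10^-5 km/s.
0.000555955 − 6.11944 × 10^-5 ≈ 0.0004948 km/s.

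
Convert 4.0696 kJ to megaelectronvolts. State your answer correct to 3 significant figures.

2.54e+16 megaelectronvolts

1 kilojoule = 6.24151e+15 megaelectronvolts.
So 4.0696 × 6.24151e+15 ≈ 2.54e+16 MeV.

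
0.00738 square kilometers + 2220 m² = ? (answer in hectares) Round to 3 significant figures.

0.960 hectares

0.00738 km² = 0.738000 ha and 2220 m² = 0.222000 ha.
0.738000 + 0.222000 ≈ 0.960 ha.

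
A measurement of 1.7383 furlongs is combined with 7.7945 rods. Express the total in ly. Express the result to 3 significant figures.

1.7383 furlong = 3.69623e-14 ly and 7.7945 rod = 4.14345e-15 ly.
3.69623e-14 + 4.14345e-15 ≈ 4.11e-14 ly.

4.11e-14 ly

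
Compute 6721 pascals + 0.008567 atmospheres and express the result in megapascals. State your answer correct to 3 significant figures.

0.00759 MPa

6721 Pa = 0.00672100 MPa and 0.008567 atm = 0.000868051 MPa.
0.00672100 + 0.000868051 ≈ 0.00759 MPa.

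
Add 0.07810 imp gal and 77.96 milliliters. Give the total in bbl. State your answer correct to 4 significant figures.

0.002724 oil barrels

0.07810 imp gal = 0.00223319 bbl and 77.96 mL = 0.000490354 bbl.
0.00223319 + 0.000490354 ≈ 0.002724 bbl.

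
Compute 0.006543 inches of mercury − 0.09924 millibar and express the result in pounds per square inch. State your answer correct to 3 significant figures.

0.00177 psi

0.006543 inHg = 0.00321362 psi and 0.09924 mbar = 0.00143935 psi.
0.00321362 − 0.00143935 ≈ 0.00177 psi.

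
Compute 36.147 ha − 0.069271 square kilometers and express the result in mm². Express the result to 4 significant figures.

36.147 ha = 3.61470e+11 mm² and 0.069271 km² = 6.92710e+10 mm².
3.61470e+11 − 6.92710e+10 ≈ 2.922e+11 mm².

2.922e+11 mm²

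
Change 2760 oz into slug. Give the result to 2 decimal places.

5.36 slug

1 ounce = 0.00194256 slug.
Thus 2760 × 0.00194256 ≈ 5.36 slug.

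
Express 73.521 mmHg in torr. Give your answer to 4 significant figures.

73.52 torr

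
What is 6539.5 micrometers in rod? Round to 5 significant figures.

0.0013003 rod

1 μm = 1.98839 × 10^-7 rod.
6539.5 × 1.98839 × 10^-7 ≈ 0.0013003 rod.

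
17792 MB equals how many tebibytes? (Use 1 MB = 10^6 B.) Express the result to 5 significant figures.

0.016182 tebibytes

1 MB = 9.09495e-7 TiB.
Thus 17792 × 9.09495e-7 ≈ 0.016182 TiB.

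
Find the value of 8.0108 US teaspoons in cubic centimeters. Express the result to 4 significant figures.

39.48 cm³

1 US teaspoon = 4.92892 cm³.
8.0108 × 4.92892 ≈ 39.48 cm³.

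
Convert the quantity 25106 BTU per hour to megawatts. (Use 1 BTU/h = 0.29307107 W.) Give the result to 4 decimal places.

1 BTU per hour = 2.93071e-7 megawatts.
25106 × 2.93071e-7 ≈ 0.0074 MW.

0.0074 MW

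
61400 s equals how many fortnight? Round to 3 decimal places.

1 second = 8.26720e-7 fortnight.
Thus 61400 × 8.26720e-7 ≈ 0.051 fortnight.

0.051 fortnights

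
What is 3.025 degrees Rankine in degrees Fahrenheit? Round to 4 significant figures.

-456.6 degrees Fahrenheit

°R = °F + 459.67.
Applying the formula gives -456.6 °F.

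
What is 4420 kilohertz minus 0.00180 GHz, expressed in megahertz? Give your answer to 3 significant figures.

2.62 megahertz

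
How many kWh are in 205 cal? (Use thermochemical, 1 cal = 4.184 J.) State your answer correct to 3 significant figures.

0.000238 kilowatt-hours

1 calorie = 1.16222 × 10^-6 kWh.
Then 205 × 1.16222 × 10^-6 ≈ 0.000238 kWh.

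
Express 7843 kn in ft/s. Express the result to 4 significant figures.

1 knot = 1.68781 feet per second.
Thus 7843 × 1.68781 ≈ 13240 ft/s.

13240 ft/s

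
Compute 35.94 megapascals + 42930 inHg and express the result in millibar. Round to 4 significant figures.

35.94 MPa = 359400 mbar and 42930 inHg = 1.45378 × 10^6 mbar.
359400 + 1.45378 × 10^6 ≈ 1.813 × 10^6 mbar.

1.813 × 10^6 millibar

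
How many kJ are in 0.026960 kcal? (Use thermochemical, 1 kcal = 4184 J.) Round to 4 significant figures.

0.1128 kilojoules

1 kilocalorie = 4.18400 kJ.
0.026960 × 4.18400 ≈ 0.1128 kJ.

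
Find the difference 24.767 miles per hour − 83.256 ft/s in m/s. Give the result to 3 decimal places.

24.767 mph = 11.0718 m/s and 83.256 ft/s = 25.3764 m/s.
11.0718 − 25.3764 ≈ -14.305 m/s.

-14.305 meters per second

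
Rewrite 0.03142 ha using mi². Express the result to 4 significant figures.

0.0001213 square miles

1 ha = 0.00386102 square miles.
Thus 0.03142 × 0.00386102 ≈ 0.0001213 mi².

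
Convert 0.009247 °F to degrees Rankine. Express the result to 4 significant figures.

459.7 °R

°R = °F + 459.67.
Applying the formula gives 459.7 °R.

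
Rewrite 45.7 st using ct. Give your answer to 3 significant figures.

1 st = 31751.5 ct.
Thus 45.7 × 31751.5 ≈ 1.45e+6 ct.

1.45e+6 ct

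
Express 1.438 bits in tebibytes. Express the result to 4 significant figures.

1 bit = 1.13687 × 10^-13 TiB.
So 1.438 × 1.13687 × 10^-13 ≈ 1.635 × 10^-13 TiB.

1.635 × 10^-13 TiB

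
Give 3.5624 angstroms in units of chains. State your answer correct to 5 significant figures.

1.7709 × 10^-11 chain

1 Å = 4.97097 × 10^-12 chain.
So 3.5624 × 4.97097 × 10^-12 ≈ 1.7709 × 10^-11 chain.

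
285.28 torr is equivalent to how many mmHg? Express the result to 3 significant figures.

285 mmHg

1 torr = 1.00000 millimeters of mercury.
Then 285.28 × 1.00000 ≈ 285 mmHg.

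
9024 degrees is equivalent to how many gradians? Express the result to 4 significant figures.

1 ° = 1.11111 gradians.
Thus 9024 × 1.11111 ≈ 10030 grad.

10030 grad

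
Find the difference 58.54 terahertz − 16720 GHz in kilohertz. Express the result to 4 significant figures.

58.54 THz = 5.85400 × 10^10 kHz and 16720 GHz = 1.67200 × 10^10 kHz.
5.85400 × 10^10 − 1.67200 × 10^10 ≈ 4.182 × 10^10 kHz.

4.182 × 10^10 kHz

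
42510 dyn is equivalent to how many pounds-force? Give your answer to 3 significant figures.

1 dyn = 2.24809 × 10^-6 lbf.
Thus 42510 × 2.24809 × 10^-6 ≈ 0.0956 lbf.

0.0956 pounds-force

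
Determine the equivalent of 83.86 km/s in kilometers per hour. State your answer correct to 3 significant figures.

302000 kilometers per hour

1 kilometer per second = 3600.00 km/h.
Then 83.86 × 3600.00 ≈ 302000 km/h.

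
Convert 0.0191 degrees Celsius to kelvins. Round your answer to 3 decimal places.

273.169 kelvins

K = °C + 273.15.
Applying the formula gives 273.169 K.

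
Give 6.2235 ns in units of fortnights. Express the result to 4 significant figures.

1 nanosecond = 8.26720e-16 fortnights.
Then 6.2235 × 8.26720e-16 ≈ 5.145e-15 fortnight.

5.145e-15 fortnight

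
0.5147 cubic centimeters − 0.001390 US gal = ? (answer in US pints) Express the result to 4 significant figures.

-0.01003 US pt

0.5147 cm³ = 0.00108775 US pt and 0.001390 US gal = 0.0111200 US pt.
0.00108775 − 0.0111200 ≈ -0.01003 US pt.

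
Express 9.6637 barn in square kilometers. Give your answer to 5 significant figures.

9.6637e-34 km²

1 barn = 1.00000e-34 km².
So 9.6637 × 1.00000e-34 ≈ 9.6637e-34 km².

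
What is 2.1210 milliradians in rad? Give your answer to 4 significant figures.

0.002121 radians

1 mrad = 0.00100000 rad.
2.1210 × 0.00100000 ≈ 0.002121 rad.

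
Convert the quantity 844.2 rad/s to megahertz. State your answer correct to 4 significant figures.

1 rad/s = 1.59155e-7 MHz.
844.2 × 1.59155e-7 ≈ 0.0001344 MHz.

0.0001344 megahertz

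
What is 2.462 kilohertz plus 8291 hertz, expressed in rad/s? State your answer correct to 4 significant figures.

67560 rad/s

2.462 kHz = 15469.2 rad/s and 8291 Hz = 52093.9 rad/s.
15469.2 + 52093.9 ≈ 67560 rad/s.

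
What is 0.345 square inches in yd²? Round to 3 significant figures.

0.000266 square yards

1 in² = 0.000771605 square yards.
So 0.345 × 0.000771605 ≈ 0.000266 yd².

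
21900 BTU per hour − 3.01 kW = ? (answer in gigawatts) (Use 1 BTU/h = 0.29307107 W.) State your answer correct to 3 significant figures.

21900 BTU/h = 6.41826 × 10^-6 GW and 3.01 kW = 3.01000 × 10^-6 GW.
6.41826 × 10^-6 − 3.01000 × 10^-6 ≈ 3.41 × 10^-6 GW.

3.41 × 10^-6 gigawatts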